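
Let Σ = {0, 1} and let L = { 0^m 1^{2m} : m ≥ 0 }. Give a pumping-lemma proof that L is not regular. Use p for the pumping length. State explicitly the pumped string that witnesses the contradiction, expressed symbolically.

Suppose for contradiction that L is regular, and let p be the pumping length.
Take w = 0^p 1^{2p}. Then w ∈ L and |w| = 3p ≥ p.
Write w = xyz as guaranteed by the lemma, with |xy| ≤ p and |y| ≥ 1.
Because |xy| ≤ p and w begins with p copies of 0, we have y = 0^k with 1 ≤ k ≤ p.
Pump with i = 2: xy^2z = 0^{p+k} 1^{2p}. For this to lie in L we would need 2p = 2(p+k), which forces k = 0. But k ≥ 1, so xy^2z ∉ L.
Contradiction. Therefore L is not regular.

0^{p+k} 1^{2p}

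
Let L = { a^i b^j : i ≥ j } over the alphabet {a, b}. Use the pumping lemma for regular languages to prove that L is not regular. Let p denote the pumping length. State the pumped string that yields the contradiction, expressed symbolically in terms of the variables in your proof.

Suppose for contradiction that L is regular, and let p be the pumping length.
Choose w = a^p b^p ∈ L, with |w| = 2p ≥ p.
The pumping lemma gives a decomposition w = xyz where |xy| ≤ p and y is nonempty.
Since the first p symbols of w are all a's and |xy| ≤ p, y lies entirely in the leading a-block: y = a^k for some k with 1 ≤ k ≤ p.
Consider xy^0z = xz = a^{p-k} b^p. Since k ≥ 1, the a-count p-k is less than p, so i ≥ j fails; thus xz ∉ L.
Contradiction. Therefore L is not regular.

a^{p-k} b^p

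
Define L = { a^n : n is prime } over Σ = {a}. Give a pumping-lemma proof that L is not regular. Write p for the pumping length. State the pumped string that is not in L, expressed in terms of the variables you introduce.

Suppose for contradiction that L is regular, and let p be the pumping length.
Let q be a prime with q ≥ p+2 (infinitely many primes exist), and take w = a^q ∈ L with |w| = q ≥ p.
By the pumping lemma, w = xyz with |xy| ≤ p and y is nonempty.
Then y = a^k for some k with 1 ≤ k ≤ p.
Since 1 ≤ k ≤ p, |xz| = q-k. Pump with i = q+1: |xy^{q+1}z| = (q-k)+(q+1)k = q+qk = q(1+k), which is composite (both factors ≥ 2). So xy^{q+1}z = a^{q(1+k)} ∉ L.
Contradiction. Therefore L is not regular.

a^{q(1+k)}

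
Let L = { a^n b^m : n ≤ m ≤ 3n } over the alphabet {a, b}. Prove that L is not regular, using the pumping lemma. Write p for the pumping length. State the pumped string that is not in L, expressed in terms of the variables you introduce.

a^{p+k} b^p

Toward a contradiction, assume L is regular with pumping length p.
Take w = a^p b^p ∈ L (since p ≤ p ≤ 3p), with |w| = 2p ≥ p.
The pumping lemma gives a decomposition w = xyz where |xy| ≤ p and |y| > 0.
Because |xy| ≤ p and w begins with p copies of a, we have y = a^k with 1 ≤ k ≤ p.
Pump with i = 2: xy^2z = a^{p+k} b^p. Now n = p+k > p = m, so the condition n ≤ m fails. Thus xy^2z ∉ L.
Contradiction. Therefore L is not regular.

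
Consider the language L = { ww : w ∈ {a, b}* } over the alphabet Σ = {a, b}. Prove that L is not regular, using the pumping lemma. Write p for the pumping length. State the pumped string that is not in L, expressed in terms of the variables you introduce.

a^{p+k} b^p a^p b^p

Assume L is regular; let p be its pumping constant.
Take w = a^p b^p a^p b^p = uu where u = a^pb^p; then w ∈ L and |w| = 4p ≥ p.
Write w = xyz as guaranteed by the lemma, with |xy| ≤ p and |y| > 0.
The first p characters of w are a's, so xy (and hence y) consists only of a's. Write y = a^k, 1 ≤ k ≤ p.
Pump with i = 2: xy^2z = a^{p+k} b^p a^p b^p, of length 4p+k. Suppose this equals vv. The string starts with a and ends with b, so v does too; thus the boundary between the two copies of v is a b→a transition. There is exactly one such transition, at position 2p+k, so |v| = 2p+k and |vv| = 4p+2k ≠ 4p+k since k ≥ 1. So xy^2z ∉ L.
This is a contradiction; hence L is not regular.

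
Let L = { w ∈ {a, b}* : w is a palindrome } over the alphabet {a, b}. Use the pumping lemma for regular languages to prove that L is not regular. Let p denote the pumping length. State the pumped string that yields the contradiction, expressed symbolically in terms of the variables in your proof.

Suppose for contradiction that L is regular, and let p be the pumping length.
Take w = a^p b a^p, a palindrome of length 2p+1 ≥ p.
The pumping lemma gives a decomposition w = xyz where |xy| ≤ p and |y| ≥ 1.
The first p characters of w are a's, so xy (and hence y) consists only of a's. Write y = a^k, 1 ≤ k ≤ p.
Pump with i = 2: xy^2z = a^{p+k} b a^p. Its reverse is a^p b a^{p+k}, which differs from xy^2z since k ≥ 1. So xy^2z is not a palindrome and xy^2z ∉ L.
This contradicts the pumping lemma, so L is not regular.

a^{p+k} b a^p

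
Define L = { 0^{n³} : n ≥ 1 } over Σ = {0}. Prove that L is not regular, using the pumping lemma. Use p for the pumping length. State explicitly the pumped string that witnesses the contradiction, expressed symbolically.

Toward a contradiction, assume L is regular with pumping length p.
Take w = 0^{p³} ∈ L with |w| = p³ ≥ p.
By the pumping lemma, w = xyz with |xy| ≤ p and |y| ≥ 1.
Then y = 0^k for some k with 1 ≤ k ≤ p.
Pump with i = 2: xy^2z = 0^{p³+k}. Since 1 ≤ k ≤ p, p³ < p³+k ≤ p³+p < p³+3p²+3p+1 = (p+1)³, so p³+k is not a perfect cube. So xy^2z ∉ L.
This contradicts the pumping lemma, so L is not regular.

0^{p³+k}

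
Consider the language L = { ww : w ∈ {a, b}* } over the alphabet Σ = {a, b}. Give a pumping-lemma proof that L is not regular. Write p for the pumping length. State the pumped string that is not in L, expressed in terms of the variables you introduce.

a^{p+k} b^p a^p b^p

Assume L is regular. Let p be the pumping length given by the pumping lemma.
Take w = a^p b^p a^p b^p = uu where u = a^pb^p; then w ∈ L and |w| = 4p ≥ p.
The pumping lemma gives a decomposition w = xyz where |xy| ≤ p and |y| ≥ 1.
Because |xy| ≤ p and w begins with p copies of a, we have y = a^k with 1 ≤ k ≤ p.
Pump with i = 2: xy^2z = a^{p+k} b^p a^p b^p, of length 4p+k. Suppose this equals vv. The string starts with a and ends with b, so v does too; thus the boundary between the two copies of v is a b→a transition. There is exactly one such transition, at position 2p+k, so |v| = 2p+k and |vv| = 4p+2k ≠ 4p+k since k ≥ 1. So xy^2z ∉ L.
This contradicts the pumping lemma, so L is not regular.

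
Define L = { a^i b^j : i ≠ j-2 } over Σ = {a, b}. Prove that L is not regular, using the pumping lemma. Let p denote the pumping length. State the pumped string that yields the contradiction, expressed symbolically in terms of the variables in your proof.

a^{p+p!} b^{p+p!+2}

Assume L is regular; let p be its pumping constant.
Choose w = a^p b^{p+p!+2}. Since p ≠ (p+p!+2)-2 = p+p!, w ∈ L; and |w| ≥ p.
Write w = xyz as guaranteed by the lemma, with |xy| ≤ p and |y| ≥ 1.
The first p characters of w are a's, so xy (and hence y) consists only of a's. Write y = a^k, 1 ≤ k ≤ p.
Since 1 ≤ k ≤ p, k divides p!; set t = 1 + p!/k. Then xy^t z has p + (p!/k)·k = p + p! copies of a. Now the a-count is p+p! and (b-count)-2 = (p+p!+2)-2 = p+p!, so i ≠ j-2 fails. So xy^t z = a^{p+p!} b^{p+p!+2} ∉ L.
This is a contradiction; hence L is not regular.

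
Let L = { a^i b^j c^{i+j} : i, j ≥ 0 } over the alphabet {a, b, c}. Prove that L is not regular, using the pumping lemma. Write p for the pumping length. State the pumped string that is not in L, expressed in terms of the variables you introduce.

a^{p+k} b^p c^{2p}

Suppose for contradiction that L is regular, and let p be the pumping length.
Take w = a^p b^p c^{2p} ∈ L (with i=j=p, i+j=2p), |w| = 4p ≥ p.
Write w = xyz as guaranteed by the lemma, with |xy| ≤ p and |y| > 0.
Since the first p symbols of w are all a's and |xy| ≤ p, y lies entirely in the leading a-block: y = a^k for some k with 1 ≤ k ≤ p.
Consider xy^2z = a^{p+k} b^p c^{2p}. Now the a- and b-counts sum to 2p+k, but the c-count is 2p ≠ 2p+k. So xy^2z ∉ L.
This contradicts the pumping lemma, so L is not regular.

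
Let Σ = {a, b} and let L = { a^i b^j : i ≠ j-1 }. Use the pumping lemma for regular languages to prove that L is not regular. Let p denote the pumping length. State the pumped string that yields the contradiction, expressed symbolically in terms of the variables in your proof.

a^{p+p!} b^{p+p!+1}

Suppose for contradiction that L is regular, and let p be the pumping length.
Choose w = a^p b^{p+p!+1}. Since p ≠ (p+p!+1)-1 = p+p!, w ∈ L; and |w| ≥ p.
Write w = xyz as guaranteed by the lemma, with |xy| ≤ p and y is nonempty.
The first p characters of w are a's, so xy (and hence y) consists only of a's. Write y = a^k, 1 ≤ k ≤ p.
Since 1 ≤ k ≤ p, k divides p!; set t = 1 + p!/k. Then xy^t z has p + (p!/k)·k = p + p! copies of a. Now the a-count is p+p! and (b-count)-1 = (p+p!+1)-1 = p+p!, so i ≠ j-1 fails. So xy^t z = a^{p+p!} b^{p+p!+1} ∉ L.
This contradicts the pumping lemma, so L is not regular.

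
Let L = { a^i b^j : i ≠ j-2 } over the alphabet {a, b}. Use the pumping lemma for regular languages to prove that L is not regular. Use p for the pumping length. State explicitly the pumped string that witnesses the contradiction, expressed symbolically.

a^{p+p!} b^{p+p!+2}

Assume L is regular; let p be its pumping constant.
Choose w = a^p b^{p+p!+2}. Since p ≠ (p+p!+2)-2 = p+p!, w ∈ L; and |w| ≥ p.
Write w = xyz as guaranteed by the lemma, with |xy| ≤ p and y is nonempty.
Because |xy| ≤ p and w begins with p copies of a, we have y = a^k with 1 ≤ k ≤ p.
Since 1 ≤ k ≤ p, k divides p!; set t = 1 + p!/k. Then xy^t z has p + (p!/k)·k = p + p! copies of a. Now the a-count is p+p! and (b-count)-2 = (p+p!+2)-2 = p+p!, so i ≠ j-2 fails. So xy^t z = a^{p+p!} b^{p+p!+2} ∉ L.
This is a contradiction; hence L is not regular.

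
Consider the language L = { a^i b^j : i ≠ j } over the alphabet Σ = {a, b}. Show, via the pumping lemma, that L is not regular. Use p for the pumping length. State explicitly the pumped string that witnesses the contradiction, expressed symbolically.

a^{p+p!} b^{p+p!}

Assume L is regular; let p be its pumping constant.
Choose w = a^p b^{p+p!}. Since p ≠ p+p!, w ∈ L; and |w| ≥ p.
By the pumping lemma, w = xyz with |xy| ≤ p and |y| ≥ 1.
The first p characters of w are a's, so xy (and hence y) consists only of a's. Write y = a^k, 1 ≤ k ≤ p.
Since 1 ≤ k ≤ p, k divides p!; set t = 1 + p!/k. Then xy^t z has p + (p!/k)·k = p + p! copies of a. Now the a-count equals the b-count, so i ≠ j fails. So xy^t z = a^{p+p!} b^{p+p!} ∉ L.
This contradicts the pumping lemma, so L is not regular.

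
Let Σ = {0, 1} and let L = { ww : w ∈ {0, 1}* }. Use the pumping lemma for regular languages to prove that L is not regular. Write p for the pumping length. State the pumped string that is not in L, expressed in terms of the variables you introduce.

0^{p+k} 1^p 0^p 1^p

Toward a contradiction, assume L is regular with pumping length p.
Take w = 0^p 1^p 0^p 1^p = uu where u = 0^p1^p; then w ∈ L and |w| = 4p ≥ p.
Write w = xyz as guaranteed by the lemma, with |xy| ≤ p and y is nonempty.
Because |xy| ≤ p and w begins with p copies of 0, we have y = 0^k with 1 ≤ k ≤ p.
Pump with i = 2: xy^2z = 0^{p+k} 1^p 0^p 1^p, of length 4p+k. Suppose this equals vv. The string starts with 0 and ends with 1, so v does too; thus the boundary between the two copies of v is a 1→0 transition. There is exactly one such transition, at position 2p+k, so |v| = 2p+k and |vv| = 4p+2k ≠ 4p+k since k ≥ 1. So xy^2z ∉ L.
Contradiction. Therefore L is not regular.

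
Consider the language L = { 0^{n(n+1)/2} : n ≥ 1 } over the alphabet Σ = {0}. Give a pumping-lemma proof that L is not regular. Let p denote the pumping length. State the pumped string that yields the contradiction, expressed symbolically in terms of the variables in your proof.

Suppose for contradiction that L is regular, and let p be the pumping length.
Take w = 0^{p(p+1)/2} ∈ L with |w| = p(p+1)/2 ≥ p.
The pumping lemma gives a decomposition w = xyz where |xy| ≤ p and y is nonempty.
Then y = 0^k for some k with 1 ≤ k ≤ p.
Pump with i = 2: xy^2z = 0^{p(p+1)/2+k}. Since 1 ≤ k ≤ p, p(p+1)/2 < p(p+1)/2+k ≤ p(p+1)/2+p < (p+1)(p+2)/2, so p(p+1)/2+k is strictly between consecutive triangular numbers. So xy^2z ∉ L.
This contradicts the pumping lemma, so L is not regular.

0^{p(p+1)/2+k}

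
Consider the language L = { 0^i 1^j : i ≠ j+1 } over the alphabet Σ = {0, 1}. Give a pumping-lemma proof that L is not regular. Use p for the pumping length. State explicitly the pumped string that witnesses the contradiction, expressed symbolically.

0^{p+p!} 1^{p+p!-1}

Assume L is regular; let p be its pumping constant.
Choose w = 0^p 1^{p+p!-1}. Since p ≠ (p+p!-1)+1 = p+p!, w ∈ L; and |w| ≥ p.
Write w = xyz as guaranteed by the lemma, with |xy| ≤ p and y is nonempty.
The first p characters of w are 0's, so xy (and hence y) consists only of 0's. Write y = 0^k, 1 ≤ k ≤ p.
Since 1 ≤ k ≤ p, k divides p!; set t = 1 + p!/k. Then xy^t z has p + (p!/k)·k = p + p! copies of 0. Now the 0-count is p+p! and (1-count)+1 = (p+p!-1)+1 = p+p!, so i ≠ j+1 fails. So xy^t z = 0^{p+p!} 1^{p+p!-1} ∉ L.
This contradicts the pumping lemma, so L is not regular.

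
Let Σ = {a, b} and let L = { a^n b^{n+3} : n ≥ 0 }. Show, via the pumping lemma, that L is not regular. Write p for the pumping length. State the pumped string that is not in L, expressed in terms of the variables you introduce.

Suppose for contradiction that L is regular, and let p be the pumping length.
Let w = a^p b^{p+3} ∈ L; note |w| = 2p+3 ≥ p.
Write w = xyz as guaranteed by the lemma, with |xy| ≤ p and |y| ≥ 1.
Since the first p symbols of w are all a's and |xy| ≤ p, y lies entirely in the leading a-block: y = a^k for some k with 1 ≤ k ≤ p.
Pump with i = 2: xy^2z = a^{p+k} b^{p+3}. For this to lie in L we would need p+3 = (p+k)+3, which forces k = 0. But k ≥ 1, so xy^2z ∉ L.
Contradiction. Therefore L is not regular.

a^{p+k} b^{p+3}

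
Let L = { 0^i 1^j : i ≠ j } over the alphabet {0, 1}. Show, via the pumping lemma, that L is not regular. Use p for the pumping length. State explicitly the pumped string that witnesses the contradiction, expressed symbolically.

0^{p+p!} 1^{p+p!}

Toward a contradiction, assume L is regular with pumping length p.
Choose w = 0^p 1^{p+p!}. Since p ≠ p+p!, w ∈ L; and |w| ≥ p.
Write w = xyz as guaranteed by the lemma, with |xy| ≤ p and |y| > 0.
Because |xy| ≤ p and w begins with p copies of 0, we have y = 0^k with 1 ≤ k ≤ p.
Since 1 ≤ k ≤ p, k divides p!; set t = 1 + p!/k. Then xy^t z has p + (p!/k)·k = p + p! copies of 0. Now the 0-count equals the 1-count, so i ≠ j fails. So xy^t z = 0^{p+p!} 1^{p+p!} ∉ L.
This is a contradiction; hence L is not regular.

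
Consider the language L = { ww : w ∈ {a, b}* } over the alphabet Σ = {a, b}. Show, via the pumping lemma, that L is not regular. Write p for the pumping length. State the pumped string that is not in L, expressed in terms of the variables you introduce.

Assume L is regular; let p be its pumping constant.
Take w = a^p b^p a^p b^p = uu where u = a^pb^p; then w ∈ L and |w| = 4p ≥ p.
Write w = xyz as guaranteed by the lemma, with |xy| ≤ p and y is nonempty.
Because |xy| ≤ p and w begins with p copies of a, we have y = a^k with 1 ≤ k ≤ p.
Pump with i = 2: xy^2z = a^{p+k} b^p a^p b^p, of length 4p+k. Suppose this equals vv. The string starts with a and ends with b, so v does too; thus the boundary between the two copies of v is a b→a transition. There is exactly one such transition, at position 2p+k, so |v| = 2p+k and |vv| = 4p+2k ≠ 4p+k since k ≥ 1. So xy^2z ∉ L.
This contradicts the pumping lemma, so L is not regular.

a^{p+k} b^p a^p b^p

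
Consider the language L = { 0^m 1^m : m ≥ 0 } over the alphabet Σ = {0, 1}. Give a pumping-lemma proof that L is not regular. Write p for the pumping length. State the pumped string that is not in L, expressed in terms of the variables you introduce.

Assume L is regular. Let p be the pumping length given by the pumping lemma.
Let w = 0^p 1^p ∈ L; note |w| = 2p ≥ p.
Write w = xyz as guaranteed by the lemma, with |xy| ≤ p and |y| ≥ 1.
The first p characters of w are 0's, so xy (and hence y) consists only of 0's. Write y = 0^k, 1 ≤ k ≤ p.
Pump with i = 2: xy^2z = 0^{p+k} 1^p. For this to lie in L we would need p = p+k, which forces k = 0. But k ≥ 1, so xy^2z ∉ L.
Contradiction. Therefore L is not regular.

0^{p+k} 1^p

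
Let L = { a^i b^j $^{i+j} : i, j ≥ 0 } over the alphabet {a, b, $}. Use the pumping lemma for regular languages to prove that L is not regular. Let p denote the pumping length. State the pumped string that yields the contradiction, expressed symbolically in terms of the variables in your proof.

a^{p+k} b^p $^{2p}

Assume L is regular. Let p be the pumping length given by the pumping lemma.
Take w = a^p b^p $^{2p} ∈ L (with i=j=p, i+j=2p), |w| = 4p ≥ p.
The pumping lemma gives a decomposition w = xyz where |xy| ≤ p and |y| ≥ 1.
The first p characters of w are a's, so xy (and hence y) consists only of a's. Write y = a^k, 1 ≤ k ≤ p.
Consider xy^2z = a^{p+k} b^p $^{2p}. Now the a- and b-counts sum to 2p+k, but the $-count is 2p ≠ 2p+k. So xy^2z ∉ L.
This contradicts the pumping lemma, so L is not regular.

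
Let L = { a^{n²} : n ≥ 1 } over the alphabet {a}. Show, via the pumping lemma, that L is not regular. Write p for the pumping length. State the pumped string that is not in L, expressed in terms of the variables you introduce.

Suppose for contradiction that L is regular, and let p be the pumping length.
Take w = a^{p²} ∈ L with |w| = p² ≥ p.
Write w = xyz as guaranteed by the lemma, with |xy| ≤ p and |y| ≥ 1.
Then y = a^k for some k with 1 ≤ k ≤ p.
Pump with i = 2: xy^2z = a^{p²+k}. Since 1 ≤ k ≤ p, p² < p²+k ≤ p²+p < (p+1)², so p²+k lies strictly between consecutive squares and is not a perfect square. So xy^2z ∉ L.
Contradiction. Therefore L is not regular.

a^{p²+k}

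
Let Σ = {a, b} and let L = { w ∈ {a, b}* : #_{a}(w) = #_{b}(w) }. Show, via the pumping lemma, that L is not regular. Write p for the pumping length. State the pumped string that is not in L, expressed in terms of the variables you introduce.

a^{p+k} b^p

Suppose for contradiction that L is regular, and let p be the pumping length.
Choose w = a^p b^p ∈ L with |w| = 2p ≥ p.
The pumping lemma gives a decomposition w = xyz where |xy| ≤ p and |y| ≥ 1.
The first p characters of w are a's, so xy (and hence y) consists only of a's. Write y = a^k, 1 ≤ k ≤ p.
Pump with i = 2: xy^2z = a^{p+k} b^p has p+k occurrences of a but only p of b. Since k ≥ 1 the counts differ, so xy^2z ∉ L.
Contradiction. Therefore L is not regular.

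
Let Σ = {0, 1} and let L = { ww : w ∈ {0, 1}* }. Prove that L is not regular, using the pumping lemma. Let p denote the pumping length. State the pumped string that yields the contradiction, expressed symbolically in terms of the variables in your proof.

Toward a contradiction, assume L is regular with pumping length p.
Take w = 0^p 1^p 0^p 1^p = uu where u = 0^p1^p; then w ∈ L and |w| = 4p ≥ p.
The pumping lemma gives a decomposition w = xyz where |xy| ≤ p and y is nonempty.
The first p characters of w are 0's, so xy (and hence y) consists only of 0's. Write y = 0^k, 1 ≤ k ≤ p.
Pump with i = 2: xy^2z = 0^{p+k} 1^p 0^p 1^p, of length 4p+k. Suppose this equals vv. The string starts with 0 and ends with 1, so v does too; thus the boundary between the two copies of v is a 1→0 transition. There is exactly one such transition, at position 2p+k, so |v| = 2p+k and |vv| = 4p+2k ≠ 4p+k since k ≥ 1. So xy^2z ∉ L.
This is a contradiction; hence L is not regular.

0^{p+k} 1^p 0^p 1^p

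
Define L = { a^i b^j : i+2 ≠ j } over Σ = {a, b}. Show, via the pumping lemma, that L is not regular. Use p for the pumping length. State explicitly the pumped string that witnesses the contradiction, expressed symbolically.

Suppose for contradiction that L is regular, and let p be the pumping length.
Choose w = a^p b^{p+p!+2}. Since p ≠ (p+p!+2)-2 = p+p!, w ∈ L; and |w| ≥ p.
Write w = xyz as guaranteed by the lemma, with |xy| ≤ p and |y| ≥ 1.
Since the first p symbols of w are all a's and |xy| ≤ p, y lies entirely in the leading a-block: y = a^k for some k with 1 ≤ k ≤ p.
Since 1 ≤ k ≤ p, k divides p!; set t = 1 + p!/k. Then xy^t z has p + (p!/k)·k = p + p! copies of a. Now the a-count is p+p! and (b-count)-2 = (p+p!+2)-2 = p+p!, so i+2 ≠ j fails. So xy^t z = a^{p+p!} b^{p+p!+2} ∉ L.
This is a contradiction; hence L is not regular.

a^{p+p!} b^{p+p!+2}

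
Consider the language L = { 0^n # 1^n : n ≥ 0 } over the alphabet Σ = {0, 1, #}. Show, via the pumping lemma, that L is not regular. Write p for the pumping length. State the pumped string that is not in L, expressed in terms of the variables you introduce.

Suppose for contradiction that L is regular, and let p be the pumping length.
Take w = 0^p # 1^p ∈ L with |w| = 2p+1 ≥ p.
Write w = xyz as guaranteed by the lemma, with |xy| ≤ p and |y| ≥ 1.
Because |xy| ≤ p and w begins with p copies of 0, we have y = 0^k with 1 ≤ k ≤ p.
Pump with i = 2: xy^2z = 0^{p+k} # 1^p, which would require p+k = p. But k ≥ 1, so xy^2z ∉ L.
This contradicts the pumping lemma, so L is not regular.

0^{p+k} # 1^p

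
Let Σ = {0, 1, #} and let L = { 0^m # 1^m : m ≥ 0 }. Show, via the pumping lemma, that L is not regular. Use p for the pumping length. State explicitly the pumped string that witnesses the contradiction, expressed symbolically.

0^{p+k} # 1^p

Toward a contradiction, assume L is regular with pumping length p.
Take w = 0^p # 1^p ∈ L with |w| = 2p+1 ≥ p.
The pumping lemma gives a decomposition w = xyz where |xy| ≤ p and |y| ≥ 1.
Because |xy| ≤ p and w begins with p copies of 0, we have y = 0^k with 1 ≤ k ≤ p.
Pump with i = 2: xy^2z = 0^{p+k} # 1^p, which would require p+k = p. But k ≥ 1, so xy^2z ∉ L.
This is a contradiction; hence L is not regular.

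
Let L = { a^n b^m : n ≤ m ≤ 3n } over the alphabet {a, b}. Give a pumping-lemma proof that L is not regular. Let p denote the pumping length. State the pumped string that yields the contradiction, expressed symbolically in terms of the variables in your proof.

Toward a contradiction, assume L is regular with pumping length p.
Take w = a^p b^p ∈ L (since p ≤ p ≤ 3p), with |w| = 2p ≥ p.
The pumping lemma gives a decomposition w = xyz where |xy| ≤ p and |y| > 0.
Since the first p symbols of w are all a's and |xy| ≤ p, y lies entirely in the leading a-block: y = a^k for some k with 1 ≤ k ≤ p.
Pump with i = 2: xy^2z = a^{p+k} b^p. Now n = p+k > p = m, so the condition n ≤ m fails. Thus xy^2z ∉ L.
This is a contradiction; hence L is not regular.

a^{p+k} b^p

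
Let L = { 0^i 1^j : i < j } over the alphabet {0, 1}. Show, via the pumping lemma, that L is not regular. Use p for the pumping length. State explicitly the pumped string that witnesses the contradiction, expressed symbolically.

Toward a contradiction, assume L is regular with pumping length p.
Choose w = 0^p 1^{p+1} ∈ L, with |w| = 2p+1 ≥ p.
By the pumping lemma, w = xyz with |xy| ≤ p and |y| ≥ 1.
The first p characters of w are 0's, so xy (and hence y) consists only of 0's. Write y = 0^k, 1 ≤ k ≤ p.
Consider xy^2z = 0^{p+k} 1^{p+1}. Since k ≥ 1, the 0-count p+k is at least p+1, so i < j fails; thus xy^2z ∉ L.
This contradicts the pumping lemma, so L is not regular.

0^{p+k} 1^{p+1}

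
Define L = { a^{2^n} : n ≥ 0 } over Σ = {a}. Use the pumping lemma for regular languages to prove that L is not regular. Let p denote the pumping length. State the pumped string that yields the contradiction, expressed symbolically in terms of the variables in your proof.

a^{2^p+k}

Suppose for contradiction that L is regular, and let p be the pumping length.
Take w = a^{2^p} ∈ L with |w| = 2^p ≥ p.
By the pumping lemma, w = xyz with |xy| ≤ p and |y| > 0.
Then y = a^k for some k with 1 ≤ k ≤ p.
Pump with i = 2: xy^2z = a^{2^p+k}. Since 1 ≤ k ≤ p < 2^p, we have 2^p < 2^p+k < 2^{p+1}, so 2^p+k is not a power of 2. So xy^2z ∉ L.
This contradicts the pumping lemma, so L is not regular.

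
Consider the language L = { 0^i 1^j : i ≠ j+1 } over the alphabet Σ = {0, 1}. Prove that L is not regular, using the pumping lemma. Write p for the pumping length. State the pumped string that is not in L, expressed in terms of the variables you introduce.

0^{p+p!} 1^{p+p!-1}

Toward a contradiction, assume L is regular with pumping length p.
Choose w = 0^p 1^{p+p!-1}. Since p ≠ (p+p!-1)+1 = p+p!, w ∈ L; and |w| ≥ p.
By the pumping lemma, w = xyz with |xy| ≤ p and |y| > 0.
The first p characters of w are 0's, so xy (and hence y) consists only of 0's. Write y = 0^k, 1 ≤ k ≤ p.
Since 1 ≤ k ≤ p, k divides p!; set t = 1 + p!/k. Then xy^t z has p + (p!/k)·k = p + p! copies of 0. Now the 0-count is p+p! and (1-count)+1 = (p+p!-1)+1 = p+p!, so i ≠ j+1 fails. So xy^t z = 0^{p+p!} 1^{p+p!-1} ∉ L.
This contradicts the pumping lemma, so L is not regular.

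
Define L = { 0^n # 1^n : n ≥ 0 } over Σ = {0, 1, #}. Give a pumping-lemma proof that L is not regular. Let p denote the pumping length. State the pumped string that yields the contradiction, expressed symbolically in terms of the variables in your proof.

Assume L is regular; let p be its pumping constant.
Take w = 0^p # 1^p ∈ L with |w| = 2p+1 ≥ p.
Write w = xyz as guaranteed by the lemma, with |xy| ≤ p and |y| ≥ 1.
Since the first p symbols of w are all 0's and |xy| ≤ p, y lies entirely in the leading 0-block: y = 0^k for some k with 1 ≤ k ≤ p.
Pump with i = 2: xy^2z = 0^{p+k} # 1^p, which would require p+k = p. But k ≥ 1, so xy^2z ∉ L.
This is a contradiction; hence L is not regular.

0^{p+k} # 1^p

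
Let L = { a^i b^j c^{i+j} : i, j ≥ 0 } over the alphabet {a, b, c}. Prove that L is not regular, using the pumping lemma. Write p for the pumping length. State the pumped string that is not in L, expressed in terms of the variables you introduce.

Suppose for contradiction that L is regular, and let p be the pumping length.
Take w = a^p b^p c^{2p} ∈ L (with i=j=p, i+j=2p), |w| = 4p ≥ p.
Write w = xyz as guaranteed by the lemma, with |xy| ≤ p and |y| > 0.
Since the first p symbols of w are all a's and |xy| ≤ p, y lies entirely in the leading a-block: y = a^k for some k with 1 ≤ k ≤ p.
Consider xy^2z = a^{p+k} b^p c^{2p}. Now the a- and b-counts sum to 2p+k, but the c-count is 2p ≠ 2p+k. So xy^2z ∉ L.
Contradiction. Therefore L is not regular.

a^{p+k} b^p c^{2p}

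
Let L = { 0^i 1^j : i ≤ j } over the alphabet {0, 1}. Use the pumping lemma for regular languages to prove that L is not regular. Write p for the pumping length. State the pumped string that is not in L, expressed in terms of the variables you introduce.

0^{p+k} 1^p

Assume L is regular; let p be its pumping constant.
Choose w = 0^p 1^p ∈ L, with |w| = 2p ≥ p.
The pumping lemma gives a decomposition w = xyz where |xy| ≤ p and y is nonempty.
The first p characters of w are 0's, so xy (and hence y) consists only of 0's. Write y = 0^k, 1 ≤ k ≤ p.
Consider xy^2z = 0^{p+k} 1^p. Since k ≥ 1, the 0-count p+k exceeds the 1-count p, so i ≤ j fails; thus xy^2z ∉ L.
This contradicts the pumping lemma, so L is not regular.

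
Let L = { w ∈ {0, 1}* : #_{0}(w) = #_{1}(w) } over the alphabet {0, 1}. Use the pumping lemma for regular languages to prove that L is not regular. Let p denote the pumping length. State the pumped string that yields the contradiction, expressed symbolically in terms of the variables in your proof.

0^{p+k} 1^p

Suppose for contradiction that L is regular, and let p be the pumping length.
Choose w = 0^p 1^p ∈ L with |w| = 2p ≥ p.
The pumping lemma gives a decomposition w = xyz where |xy| ≤ p and |y| ≥ 1.
Since the first p symbols of w are all 0's and |xy| ≤ p, y lies entirely in the leading 0-block: y = 0^k for some k with 1 ≤ k ≤ p.
Pump with i = 2: xy^2z = 0^{p+k} 1^p has p+k occurrences of 0 but only p of 1. Since k ≥ 1 the counts differ, so xy^2z ∉ L.
This is a contradiction; hence L is not regular.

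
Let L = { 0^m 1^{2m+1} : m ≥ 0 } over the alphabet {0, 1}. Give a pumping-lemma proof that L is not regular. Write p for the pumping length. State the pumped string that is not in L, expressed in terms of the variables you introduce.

Assume L is regular; let p be its pumping constant.
Let w = 0^p 1^{2p+1} ∈ L; note |w| = 3p+1 ≥ p.
Write w = xyz as guaranteed by the lemma, with |xy| ≤ p and |y| > 0.
Because |xy| ≤ p and w begins with p copies of 0, we have y = 0^k with 1 ≤ k ≤ p.
Pump with i = 2: xy^2z = 0^{p+k} 1^{2p+1}. For this to lie in L we would need 2p+1 = 2(p+k)+1, which forces k = 0. But k ≥ 1, so xy^2z ∉ L.
This is a contradiction; hence L is not regular.

0^{p+k} 1^{2p+1}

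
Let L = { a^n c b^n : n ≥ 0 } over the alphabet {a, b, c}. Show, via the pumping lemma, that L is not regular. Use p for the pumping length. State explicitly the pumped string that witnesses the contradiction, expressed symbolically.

Suppose for contradiction that L is regular, and let p be the pumping length.
Take w = a^p c b^p ∈ L with |w| = 2p+1 ≥ p.
Write w = xyz as guaranteed by the lemma, with |xy| ≤ p and y is nonempty.
Since the first p symbols of w are all a's and |xy| ≤ p, y lies entirely in the leading a-block: y = a^k for some k with 1 ≤ k ≤ p.
Pump with i = 2: xy^2z = a^{p+k} c b^p, which would require p+k = p. But k ≥ 1, so xy^2z ∉ L.
Contradiction. Therefore L is not regular.

a^{p+k} c b^p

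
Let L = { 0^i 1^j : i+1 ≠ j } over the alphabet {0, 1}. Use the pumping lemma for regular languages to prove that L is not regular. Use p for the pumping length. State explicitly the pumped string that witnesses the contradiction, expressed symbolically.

0^{p+p!} 1^{p+p!+1}

Assume L is regular. Let p be the pumping length given by the pumping lemma.
Choose w = 0^p 1^{p+p!+1}. Since p ≠ (p+p!+1)-1 = p+p!, w ∈ L; and |w| ≥ p.
Write w = xyz as guaranteed by the lemma, with |xy| ≤ p and |y| > 0.
Since the first p symbols of w are all 0's and |xy| ≤ p, y lies entirely in the leading 0-block: y = 0^k for some k with 1 ≤ k ≤ p.
Since 1 ≤ k ≤ p, k divides p!; set t = 1 + p!/k. Then xy^t z has p + (p!/k)·k = p + p! copies of 0. Now the 0-count is p+p! and (1-count)-1 = (p+p!+1)-1 = p+p!, so i+1 ≠ j fails. So xy^t z = 0^{p+p!} 1^{p+p!+1} ∉ L.
This is a contradiction; hence L is not regular.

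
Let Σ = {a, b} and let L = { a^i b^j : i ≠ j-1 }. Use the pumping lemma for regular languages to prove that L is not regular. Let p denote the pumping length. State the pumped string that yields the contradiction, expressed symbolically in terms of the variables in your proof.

a^{p+p!} b^{p+p!+1}

Assume L is regular. Let p be the pumping length given by the pumping lemma.
Choose w = a^p b^{p+p!+1}. Since p ≠ (p+p!+1)-1 = p+p!, w ∈ L; and |w| ≥ p.
The pumping lemma gives a decomposition w = xyz where |xy| ≤ p and |y| ≥ 1.
Because |xy| ≤ p and w begins with p copies of a, we have y = a^k with 1 ≤ k ≤ p.
Since 1 ≤ k ≤ p, k divides p!; set t = 1 + p!/k. Then xy^t z has p + (p!/k)·k = p + p! copies of a. Now the a-count is p+p! and (b-count)-1 = (p+p!+1)-1 = p+p!, so i ≠ j-1 fails. So xy^t z = a^{p+p!} b^{p+p!+1} ∉ L.
This contradicts the pumping lemma, so L is not regular.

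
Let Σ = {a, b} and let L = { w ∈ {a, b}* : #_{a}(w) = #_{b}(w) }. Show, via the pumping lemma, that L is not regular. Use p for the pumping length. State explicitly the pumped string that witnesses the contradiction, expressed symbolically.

Assume L is regular. Let p be the pumping length given by the pumping lemma.
Choose w = a^p b^p ∈ L with |w| = 2p ≥ p.
Write w = xyz as guaranteed by the lemma, with |xy| ≤ p and |y| > 0.
The first p characters of w are a's, so xy (and hence y) consists only of a's. Write y = a^k, 1 ≤ k ≤ p.
Pump with i = 2: xy^2z = a^{p+k} b^p has p+k occurrences of a but only p of b. Since k ≥ 1 the counts differ, so xy^2z ∉ L.
This contradicts the pumping lemma, so L is not regular.

a^{p+k} b^p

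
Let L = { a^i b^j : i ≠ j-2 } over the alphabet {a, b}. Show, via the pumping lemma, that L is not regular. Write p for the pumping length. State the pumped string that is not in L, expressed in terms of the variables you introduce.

Toward a contradiction, assume L is regular with pumping length p.
Choose w = a^p b^{p+p!+2}. Since p ≠ (p+p!+2)-2 = p+p!, w ∈ L; and |w| ≥ p.
By the pumping lemma, w = xyz with |xy| ≤ p and |y| > 0.
Since the first p symbols of w are all a's and |xy| ≤ p, y lies entirely in the leading a-block: y = a^k for some k with 1 ≤ k ≤ p.
Since 1 ≤ k ≤ p, k divides p!; set t = 1 + p!/k. Then xy^t z has p + (p!/k)·k = p + p! copies of a. Now the a-count is p+p! and (b-count)-2 = (p+p!+2)-2 = p+p!, so i ≠ j-2 fails. So xy^t z = a^{p+p!} b^{p+p!+2} ∉ L.
This is a contradiction; hence L is not regular.

a^{p+p!} b^{p+p!+2}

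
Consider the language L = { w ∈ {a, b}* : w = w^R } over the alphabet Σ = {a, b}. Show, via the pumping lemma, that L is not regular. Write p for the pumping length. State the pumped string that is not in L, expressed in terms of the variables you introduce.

Suppose for contradiction that L is regular, and let p be the pumping length.
Take w = a^p b a^p, a palindrome of length 2p+1 ≥ p.
The pumping lemma gives a decomposition w = xyz where |xy| ≤ p and y is nonempty.
The first p characters of w are a's, so xy (and hence y) consists only of a's. Write y = a^k, 1 ≤ k ≤ p.
Pump with i = 2: xy^2z = a^{p+k} b a^p. Its reverse is a^p b a^{p+k}, which differs from xy^2z since k ≥ 1. So xy^2z is not a palindrome and xy^2z ∉ L.
This contradicts the pumping lemma, so L is not regular.

a^{p+k} b a^p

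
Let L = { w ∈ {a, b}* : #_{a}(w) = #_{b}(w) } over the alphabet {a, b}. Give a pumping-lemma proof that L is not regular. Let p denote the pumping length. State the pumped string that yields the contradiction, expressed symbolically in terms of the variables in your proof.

Assume L is regular. Let p be the pumping length given by the pumping lemma.
Choose w = a^p b^p ∈ L with |w| = 2p ≥ p.
Write w = xyz as guaranteed by the lemma, with |xy| ≤ p and y is nonempty.
Because |xy| ≤ p and w begins with p copies of a, we have y = a^k with 1 ≤ k ≤ p.
Pump with i = 2: xy^2z = a^{p+k} b^p has p+k occurrences of a but only p of b. Since k ≥ 1 the counts differ, so xy^2z ∉ L.
This is a contradiction; hence L is not regular.

a^{p+k} b^p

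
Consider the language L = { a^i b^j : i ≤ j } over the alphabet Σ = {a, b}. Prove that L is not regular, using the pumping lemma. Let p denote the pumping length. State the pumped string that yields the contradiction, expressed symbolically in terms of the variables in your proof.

a^{p+k} b^p

Toward a contradiction, assume L is regular with pumping length p.
Choose w = a^p b^p ∈ L, with |w| = 2p ≥ p.
Write w = xyz as guaranteed by the lemma, with |xy| ≤ p and |y| > 0.
Because |xy| ≤ p and w begins with p copies of a, we have y = a^k with 1 ≤ k ≤ p.
Consider xy^2z = a^{p+k} b^p. Since k ≥ 1, the a-count p+k exceeds the b-count p, so i ≤ j fails; thus xy^2z ∉ L.
Contradiction. Therefore L is not regular.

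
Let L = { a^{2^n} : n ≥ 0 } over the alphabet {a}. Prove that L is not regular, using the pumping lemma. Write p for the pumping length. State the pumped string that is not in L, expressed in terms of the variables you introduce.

a^{2^p+k}

Suppose for contradiction that L is regular, and let p be the pumping length.
Take w = a^{2^p} ∈ L with |w| = 2^p ≥ p.
By the pumping lemma, w = xyz with |xy| ≤ p and |y| > 0.
Then y = a^k for some k with 1 ≤ k ≤ p.
Pump with i = 2: xy^2z = a^{2^p+k}. Since 1 ≤ k ≤ p < 2^p, we have 2^p < 2^p+k < 2^{p+1}, so 2^p+k is not a power of 2. So xy^2z ∉ L.
Contradiction. Therefore L is not regular.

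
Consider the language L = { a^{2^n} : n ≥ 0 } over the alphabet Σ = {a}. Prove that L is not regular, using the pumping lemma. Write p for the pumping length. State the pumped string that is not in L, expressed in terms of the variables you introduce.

Assume L is regular; let p be its pumping constant.
Take w = a^{2^p} ∈ L with |w| = 2^p ≥ p.
Write w = xyz as guaranteed by the lemma, with |xy| ≤ p and |y| > 0.
Then y = a^k for some k with 1 ≤ k ≤ p.
Pump with i = 2: xy^2z = a^{2^p+k}. Since 1 ≤ k ≤ p < 2^p, we have 2^p < 2^p+k < 2^{p+1}, so 2^p+k is not a power of 2. So xy^2z ∉ L.
This contradicts the pumping lemma, so L is not regular.

a^{2^p+k}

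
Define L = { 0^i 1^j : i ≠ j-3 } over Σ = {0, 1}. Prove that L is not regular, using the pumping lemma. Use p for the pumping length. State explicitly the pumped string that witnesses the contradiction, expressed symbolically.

0^{p+p!} 1^{p+p!+3}

Assume L is regular; let p be its pumping constant.
Choose w = 0^p 1^{p+p!+3}. Since p ≠ (p+p!+3)-3 = p+p!, w ∈ L; and |w| ≥ p.
By the pumping lemma, w = xyz with |xy| ≤ p and |y| ≥ 1.
Because |xy| ≤ p and w begins with p copies of 0, we have y = 0^k with 1 ≤ k ≤ p.
Since 1 ≤ k ≤ p, k divides p!; set t = 1 + p!/k. Then xy^t z has p + (p!/k)·k = p + p! copies of 0. Now the 0-count is p+p! and (1-count)-3 = (p+p!+3)-3 = p+p!, so i ≠ j-3 fails. So xy^t z = 0^{p+p!} 1^{p+p!+3} ∉ L.
Contradiction. Therefore L is not regular.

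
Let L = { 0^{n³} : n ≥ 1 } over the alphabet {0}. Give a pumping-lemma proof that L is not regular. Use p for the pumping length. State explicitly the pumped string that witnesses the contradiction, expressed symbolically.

0^{p³+k}

Assume L is regular. Let p be the pumping length given by the pumping lemma.
Take w = 0^{p³} ∈ L with |w| = p³ ≥ p.
The pumping lemma gives a decomposition w = xyz where |xy| ≤ p and |y| ≥ 1.
Then y = 0^k for some k with 1 ≤ k ≤ p.
Pump with i = 2: xy^2z = 0^{p³+k}. Since 1 ≤ k ≤ p, p³ < p³+k ≤ p³+p < p³+3p²+3p+1 = (p+1)³, so p³+k is not a perfect cube. So xy^2z ∉ L.
Contradiction. Therefore L is not regular.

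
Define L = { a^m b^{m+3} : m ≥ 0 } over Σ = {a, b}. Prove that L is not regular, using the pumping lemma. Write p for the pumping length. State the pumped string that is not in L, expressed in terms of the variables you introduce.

a^{p+k} b^{p+3}

Suppose for contradiction that L is regular, and let p be the pumping length.
Let w = a^p b^{p+3} ∈ L; note |w| = 2p+3 ≥ p.
Write w = xyz as guaranteed by the lemma, with |xy| ≤ p and |y| > 0.
Since the first p symbols of w are all a's and |xy| ≤ p, y lies entirely in the leading a-block: y = a^k for some k with 1 ≤ k ≤ p.
Pump with i = 2: xy^2z = a^{p+k} b^{p+3}. For this to lie in L we would need p+3 = (p+k)+3, which forces k = 0. But k ≥ 1, so xy^2z ∉ L.
Contradiction. Therefore L is not regular.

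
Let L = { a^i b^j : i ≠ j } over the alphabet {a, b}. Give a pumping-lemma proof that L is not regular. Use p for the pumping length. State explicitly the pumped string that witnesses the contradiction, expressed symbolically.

a^{p+p!} b^{p+p!}

Assume L is regular. Let p be the pumping length given by the pumping lemma.
Choose w = a^p b^{p+p!}. Since p ≠ p+p!, w ∈ L; and |w| ≥ p.
The pumping lemma gives a decomposition w = xyz where |xy| ≤ p and |y| > 0.
The first p characters of w are a's, so xy (and hence y) consists only of a's. Write y = a^k, 1 ≤ k ≤ p.
Since 1 ≤ k ≤ p, k divides p!; set t = 1 + p!/k. Then xy^t z has p + (p!/k)·k = p + p! copies of a. Now the a-count equals the b-count, so i ≠ j fails. So xy^t z = a^{p+p!} b^{p+p!} ∉ L.
This contradicts the pumping lemma, so L is not regular.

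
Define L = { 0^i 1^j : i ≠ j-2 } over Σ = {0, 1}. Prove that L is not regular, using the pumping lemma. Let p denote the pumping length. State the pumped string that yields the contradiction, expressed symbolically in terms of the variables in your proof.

0^{p+p!} 1^{p+p!+2}

Assume L is regular. Let p be the pumping length given by the pumping lemma.
Choose w = 0^p 1^{p+p!+2}. Since p ≠ (p+p!+2)-2 = p+p!, w ∈ L; and |w| ≥ p.
The pumping lemma gives a decomposition w = xyz where |xy| ≤ p and y is nonempty.
Since the first p symbols of w are all 0's and |xy| ≤ p, y lies entirely in the leading 0-block: y = 0^k for some k with 1 ≤ k ≤ p.
Since 1 ≤ k ≤ p, k divides p!; set t = 1 + p!/k. Then xy^t z has p + (p!/k)·k = p + p! copies of 0. Now the 0-count is p+p! and (1-count)-2 = (p+p!+2)-2 = p+p!, so i ≠ j-2 fails. So xy^t z = 0^{p+p!} 1^{p+p!+2} ∉ L.
This contradicts the pumping lemma, so L is not regular.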